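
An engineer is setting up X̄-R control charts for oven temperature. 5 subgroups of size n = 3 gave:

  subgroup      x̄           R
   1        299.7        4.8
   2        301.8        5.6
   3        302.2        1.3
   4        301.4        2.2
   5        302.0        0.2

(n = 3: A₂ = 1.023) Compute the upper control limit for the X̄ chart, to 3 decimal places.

304.305

X̄̄ = (299.7 + 301.8 + 302.2 + 301.4 + 302.0) / 5 = 1507.1000 / 5 = 301.4200
R̄ = (4.8 + 5.6 + 1.3 + 2.2 + 0.2) / 5 = 14.1000 / 5 = 2.8200
UCL = X̄̄ + A₂·R̄ = 301.4200 + 1.023 × 2.8200 = 304.3049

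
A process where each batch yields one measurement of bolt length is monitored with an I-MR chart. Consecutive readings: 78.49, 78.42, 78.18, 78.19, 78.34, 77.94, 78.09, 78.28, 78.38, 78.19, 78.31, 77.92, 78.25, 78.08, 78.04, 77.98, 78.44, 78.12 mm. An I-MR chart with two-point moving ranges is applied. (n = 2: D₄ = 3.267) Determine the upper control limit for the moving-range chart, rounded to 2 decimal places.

Moving ranges: 0.07, 0.24, 0.01, 0.15, 0.40, 0.15, 0.19, 0.10, 0.19, 0.12, 0.39, 0.33, 0.17, 0.04, 0.06, 0.46, 0.32; M̄R̄ = 3.3900 / 17 = 0.1994
UCL_MR = D₄·M̄R̄ = 3.267 × 0.1994 = 0.6515

0.65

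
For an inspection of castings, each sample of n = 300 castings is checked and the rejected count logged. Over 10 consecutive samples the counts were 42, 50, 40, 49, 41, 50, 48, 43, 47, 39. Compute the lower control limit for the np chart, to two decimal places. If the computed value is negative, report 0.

p̄ = Σdᵢ / (k·n) = 449 / (10 × 300) = 0.14967
LCL = np̄ − 3·√(np̄(1−p̄)) = 44.9000 − 3 × 6.1790 = 26.3630

26.36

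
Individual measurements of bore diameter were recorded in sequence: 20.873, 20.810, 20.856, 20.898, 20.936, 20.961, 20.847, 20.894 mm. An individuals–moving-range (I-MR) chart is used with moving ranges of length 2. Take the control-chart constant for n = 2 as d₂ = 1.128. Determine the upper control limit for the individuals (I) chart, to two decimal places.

21.03

X̄ = (20.873 + 20.810 + 20.856 + 20.898 + 20.936 + 20.961 + 20.847 + 20.894) / 8 = 20.8844
Moving ranges: 0.063, 0.046, 0.042, 0.038, 0.025, 0.114, 0.047; M̄R̄ = 0.3750 / 7 = 0.0536
UCL = X̄ + 3·M̄R̄/d₂ = 20.8844 + 3 × 0.0536 / 1.128 = 21.0269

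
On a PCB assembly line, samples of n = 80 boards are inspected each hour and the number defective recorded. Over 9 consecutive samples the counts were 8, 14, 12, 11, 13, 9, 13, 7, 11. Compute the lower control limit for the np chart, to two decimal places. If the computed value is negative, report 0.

p̄ = Σdᵢ / (k·n) = 98 / (9 × 80) = 0.13611
LCL = np̄ − 3·√(np̄(1−p̄)) = 10.8889 − 3 × 3.0670 = 1.6877

1.69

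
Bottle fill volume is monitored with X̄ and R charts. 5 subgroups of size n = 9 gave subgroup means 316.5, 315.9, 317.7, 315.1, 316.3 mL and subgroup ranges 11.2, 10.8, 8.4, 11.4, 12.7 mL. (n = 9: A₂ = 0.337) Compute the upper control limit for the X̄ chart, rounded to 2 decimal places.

X̄̄ = (316.5 + 315.9 + 317.7 + 315.1 + 316.3) / 5 = 1581.5000 / 5 = 316.3000
R̄ = (11.2 + 10.8 + 8.4 + 11.4 + 12.7) / 5 = 54.5000 / 5 = 10.9000
UCL = X̄̄ + A₂·R̄ = 316.3000 + 0.337 × 10.9000 = 319.9733

319.97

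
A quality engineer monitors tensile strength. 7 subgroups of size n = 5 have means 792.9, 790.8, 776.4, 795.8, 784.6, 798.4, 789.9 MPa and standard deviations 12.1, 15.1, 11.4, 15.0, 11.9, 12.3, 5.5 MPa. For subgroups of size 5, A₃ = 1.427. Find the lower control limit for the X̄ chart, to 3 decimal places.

X̄̄ = (792.9 + 790.8 + 776.4 + 795.8 + 784.6 + 798.4 + 789.9) / 7 = 789.8286
s̄ = (12.1 + 15.1 + 11.4 + 15.0 + 11.9 + 12.3 + 5.5) / 7 = 11.9000
LCL = X̄̄ − A₃·s̄ = 789.8286 − 1.427 × 11.9000 = 772.8473

772.847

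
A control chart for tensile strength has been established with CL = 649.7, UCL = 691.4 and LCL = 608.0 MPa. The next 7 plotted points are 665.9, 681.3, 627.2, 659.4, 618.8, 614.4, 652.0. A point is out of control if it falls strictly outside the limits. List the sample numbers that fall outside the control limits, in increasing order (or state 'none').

none

All 7 points lie within [608.0, 691.4].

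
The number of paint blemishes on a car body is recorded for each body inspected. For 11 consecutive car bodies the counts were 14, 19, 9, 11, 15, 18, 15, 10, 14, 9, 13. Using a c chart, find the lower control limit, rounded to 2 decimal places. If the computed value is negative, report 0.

2.40

c̄ = (14 + 19 + 9 + 11 + 15 + 18 + 15 + 10 + 14 + 9 + 13) / 11 = 147 / 11 = 13.3636
LCL = c̄ − 3√c̄ = 13.3636 − 3 × 3.6556 = 2.3967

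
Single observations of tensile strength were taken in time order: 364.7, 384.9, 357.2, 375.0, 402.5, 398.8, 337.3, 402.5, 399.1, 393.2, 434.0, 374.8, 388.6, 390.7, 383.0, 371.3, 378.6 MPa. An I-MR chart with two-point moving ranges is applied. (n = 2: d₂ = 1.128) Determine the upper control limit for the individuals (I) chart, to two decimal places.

X̄ = (364.7 + 384.9 + 357.2 + 375.0 + 402.5 + 398.8 + 337.3 + 402.5 + 399.1 + 393.2 + 434.0 + 374.8 + 388.6 + 390.7 + 383.0 + 371.3 + 378.6) / 17 = 384.4824
Moving ranges: 20.2, 27.7, 17.8, 27.5, 3.7, 61.5, 65.2, 3.4, 5.9, 40.8, 59.2, 13.8, 2.1, 7.7, 11.7, 7.3; M̄R̄ = 375.5000 / 16 = 23.4688
UCL = X̄ + 3·M̄R̄/d₂ = 384.4824 + 3 × 23.4688 / 1.128 = 446.8992

446.90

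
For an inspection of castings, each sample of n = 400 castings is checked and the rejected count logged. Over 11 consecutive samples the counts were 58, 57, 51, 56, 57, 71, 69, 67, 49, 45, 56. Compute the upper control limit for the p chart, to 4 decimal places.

p̄ = Σdᵢ / (k·n) = 636 / (11 × 400) = 0.14455
UCL = p̄ + 3·√(p̄(1−p̄)/n) = 0.14455 + 3 × √(0.14455×0.85545/400) = 0.14455 + 3 × 0.01758 = 0.19729

0.1973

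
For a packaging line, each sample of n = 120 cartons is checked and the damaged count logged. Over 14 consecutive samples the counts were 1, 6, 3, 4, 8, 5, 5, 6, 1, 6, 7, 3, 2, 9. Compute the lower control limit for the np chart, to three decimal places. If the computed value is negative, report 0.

p̄ = Σdᵢ / (k·n) = 66 / (14 × 120) = 0.03929
LCL = np̄ − 3·√(np̄(1−p̄)) = 4.7143 − 3 × 2.1282 = -1.6702 → 0 (negative, so LCL = 0)

0.000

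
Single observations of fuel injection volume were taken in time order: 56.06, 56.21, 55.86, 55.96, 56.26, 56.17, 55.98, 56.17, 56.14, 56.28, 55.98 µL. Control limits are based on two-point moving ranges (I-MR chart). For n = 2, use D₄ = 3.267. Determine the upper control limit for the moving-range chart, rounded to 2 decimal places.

Moving ranges: 0.15, 0.35, 0.10, 0.30, 0.09, 0.19, 0.19, 0.03, 0.14, 0.30; M̄R̄ = 1.8400 / 10 = 0.1840
UCL_MR = D₄·M̄R̄ = 3.267 × 0.1840 = 0.6011

0.60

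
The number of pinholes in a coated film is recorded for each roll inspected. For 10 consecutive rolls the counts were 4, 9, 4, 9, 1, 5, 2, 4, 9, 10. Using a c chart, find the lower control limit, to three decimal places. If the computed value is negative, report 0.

0.000

c̄ = (4 + 9 + 4 + 9 + 1 + 5 + 2 + 4 + 9 + 10) / 10 = 57 / 10 = 5.7000
LCL = c̄ − 3√c̄ = 5.7000 − 3 × 2.3875 = -1.4624 → 0 (cannot be negative)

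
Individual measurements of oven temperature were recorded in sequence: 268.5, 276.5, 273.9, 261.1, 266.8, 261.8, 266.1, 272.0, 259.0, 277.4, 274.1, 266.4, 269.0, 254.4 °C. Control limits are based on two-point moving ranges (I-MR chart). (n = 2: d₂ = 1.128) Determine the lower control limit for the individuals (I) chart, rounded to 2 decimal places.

246.39

X̄ = (268.5 + 276.5 + 273.9 + 261.1 + 266.8 + 261.8 + 266.1 + 272.0 + 259.0 + 277.4 + 274.1 + 266.4 + 269.0 + 254.4) / 14 = 267.6429
Moving ranges: 8.0, 2.6, 12.8, 5.7, 5.0, 4.3, 5.9, 13.0, 18.4, 3.3, 7.7, 2.6, 14.6; M̄R̄ = 103.9000 / 13 = 7.9923
LCL = X̄ − 3·M̄R̄/d₂ = 267.6429 − 3 × 7.9923 / 1.128 = 246.3867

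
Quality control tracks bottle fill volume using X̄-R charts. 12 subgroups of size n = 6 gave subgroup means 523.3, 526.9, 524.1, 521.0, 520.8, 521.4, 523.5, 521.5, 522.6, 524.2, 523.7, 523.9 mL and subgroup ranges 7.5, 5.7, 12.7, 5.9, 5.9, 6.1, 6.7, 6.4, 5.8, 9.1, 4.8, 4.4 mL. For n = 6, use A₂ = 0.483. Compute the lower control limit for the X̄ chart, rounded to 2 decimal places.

X̄̄ = (523.3 + 526.9 + 524.1 + 521.0 + 520.8 + 521.4 + 523.5 + 521.5 + 522.6 + 524.2 + 523.7 + 523.9) / 12 = 6276.9000 / 12 = 523.0750
R̄ = (7.5 + 5.7 + 12.7 + 5.9 + 5.9 + 6.1 + 6.7 + 6.4 + 5.8 + 9.1 + 4.8 + 4.4) / 12 = 81.0000 / 12 = 6.7500
LCL = X̄̄ − A₂·R̄ = 523.0750 − 0.483 × 6.7500 = 519.8147

519.81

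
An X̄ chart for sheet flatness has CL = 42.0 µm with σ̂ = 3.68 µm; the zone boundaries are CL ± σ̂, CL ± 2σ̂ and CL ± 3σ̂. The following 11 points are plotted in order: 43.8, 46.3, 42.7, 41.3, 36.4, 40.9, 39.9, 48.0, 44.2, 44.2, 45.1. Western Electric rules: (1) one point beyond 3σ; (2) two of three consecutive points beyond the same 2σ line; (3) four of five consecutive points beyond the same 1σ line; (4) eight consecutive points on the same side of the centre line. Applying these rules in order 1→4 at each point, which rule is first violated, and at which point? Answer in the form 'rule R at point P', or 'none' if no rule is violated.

Zone of each point (C = within 1σ̂, B = 1σ̂–2σ̂, A = 2σ̂–3σ̂, * = beyond 3σ̂; sign = side of CL): 1:+C, 2:+B, 3:+C, 4:-C, 5:-B, 6:-C, 7:-C, 8:+B, 9:+C, 10:+C, 11:+C
No rule fires across all 11 points.

none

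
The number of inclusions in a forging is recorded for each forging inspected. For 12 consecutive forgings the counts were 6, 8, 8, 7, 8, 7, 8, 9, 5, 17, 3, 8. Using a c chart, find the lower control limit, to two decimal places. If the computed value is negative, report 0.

c̄ = (6 + 8 + 8 + 7 + 8 + 7 + 8 + 9 + 5 + 17 + 3 + 8) / 12 = 94 / 12 = 7.8333
LCL = c̄ − 3√c̄ = 7.8333 − 3 × 2.7988 = -0.5631 → 0 (cannot be negative)

0.00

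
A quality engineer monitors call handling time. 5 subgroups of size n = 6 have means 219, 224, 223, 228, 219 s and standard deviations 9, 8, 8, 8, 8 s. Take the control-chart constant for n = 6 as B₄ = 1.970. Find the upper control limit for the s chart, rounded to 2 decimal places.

s̄ = (9 + 8 + 8 + 8 + 8) / 5 = 8.2000
UCL_s = B₄·s̄ = 1.970 × 8.2000 = 16.1540

16.15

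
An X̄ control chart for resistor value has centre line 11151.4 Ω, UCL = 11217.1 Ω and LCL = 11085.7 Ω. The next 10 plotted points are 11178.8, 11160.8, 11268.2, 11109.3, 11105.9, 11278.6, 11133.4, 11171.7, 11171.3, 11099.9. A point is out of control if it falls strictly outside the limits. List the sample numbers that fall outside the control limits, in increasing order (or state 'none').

3, 6

Compare each point to [11085.7, 11217.1]: sample 3 = 11268.2 > UCL; sample 6 = 11278.6 > UCL.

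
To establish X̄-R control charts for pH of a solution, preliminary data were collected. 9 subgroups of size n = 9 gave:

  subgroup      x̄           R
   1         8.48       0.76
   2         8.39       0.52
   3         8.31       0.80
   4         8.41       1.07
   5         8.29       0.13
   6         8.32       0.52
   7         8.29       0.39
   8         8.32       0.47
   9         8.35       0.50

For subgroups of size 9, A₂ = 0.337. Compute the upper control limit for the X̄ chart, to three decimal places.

X̄̄ = (8.48 + 8.39 + 8.31 + 8.41 + 8.29 + 8.32 + 8.29 + 8.32 + 8.35) / 9 = 75.1600 / 9 = 8.3511
R̄ = (0.76 + 0.52 + 0.80 + 1.07 + 0.13 + 0.52 + 0.39 + 0.47 + 0.50) / 9 = 5.1600 / 9 = 0.5733
UCL = X̄̄ + A₂·R̄ = 8.3511 + 0.337 × 0.5733 = 8.5443

8.544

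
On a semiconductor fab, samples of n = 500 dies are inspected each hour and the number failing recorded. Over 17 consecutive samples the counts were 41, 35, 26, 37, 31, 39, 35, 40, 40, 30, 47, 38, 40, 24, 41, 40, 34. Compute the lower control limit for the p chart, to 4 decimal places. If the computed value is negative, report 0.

0.0379

p̄ = Σdᵢ / (k·n) = 618 / (17 × 500) = 0.07271
LCL = p̄ − 3·√(p̄(1−p̄)/n) = 0.07271 − 3 × 0.01161 = 0.03787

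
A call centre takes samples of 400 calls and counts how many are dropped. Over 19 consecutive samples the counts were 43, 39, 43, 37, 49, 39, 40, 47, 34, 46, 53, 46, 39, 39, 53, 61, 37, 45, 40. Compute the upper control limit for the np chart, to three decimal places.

p̄ = Σdᵢ / (k·n) = 830 / (19 × 400) = 0.10921
UCL = np̄ + 3·√(np̄(1−p̄)) = 43.6842 + 3 × √(43.6842×0.89079) = 43.6842 + 3 × 6.2381 = 62.3984

62.398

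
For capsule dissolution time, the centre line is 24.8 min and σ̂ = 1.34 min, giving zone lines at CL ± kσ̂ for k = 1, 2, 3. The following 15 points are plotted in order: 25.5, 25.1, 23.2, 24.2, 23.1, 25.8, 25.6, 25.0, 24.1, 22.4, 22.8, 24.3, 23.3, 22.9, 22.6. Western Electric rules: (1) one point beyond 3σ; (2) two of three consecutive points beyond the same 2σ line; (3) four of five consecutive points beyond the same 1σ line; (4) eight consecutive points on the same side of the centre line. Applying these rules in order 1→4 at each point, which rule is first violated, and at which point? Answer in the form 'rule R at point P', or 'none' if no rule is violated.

rule 3 at point 14

Zone of each point (C = within 1σ̂, B = 1σ̂–2σ̂, A = 2σ̂–3σ̂, * = beyond 3σ̂; sign = side of CL): 1:+C, 2:+C, 3:-B, 4:-C, 5:-B, 6:+C, 7:+C, 8:+C, 9:-C, 10:-B, 11:-B, 12:-C, 13:-B, 14:-B, 15:-B
Rule 3 (four of five consecutive points beyond the same 1σ limit) is satisfied at point 14.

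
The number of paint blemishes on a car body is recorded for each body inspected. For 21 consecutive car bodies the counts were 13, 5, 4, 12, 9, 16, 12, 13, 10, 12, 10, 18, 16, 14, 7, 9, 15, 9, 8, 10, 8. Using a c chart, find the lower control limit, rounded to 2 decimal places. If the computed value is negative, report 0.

1.02

c̄ = (13 + 5 + 4 + 12 + 9 + 16 + 12 + 13 + 10 + 12 + 10 + 18 + 16 + 14 + 7 + 9 + 15 + 9 + 8 + 10 + 8) / 21 = 230 / 21 = 10.9524
LCL = c̄ − 3√c̄ = 10.9524 − 3 × 3.3094 = 1.0241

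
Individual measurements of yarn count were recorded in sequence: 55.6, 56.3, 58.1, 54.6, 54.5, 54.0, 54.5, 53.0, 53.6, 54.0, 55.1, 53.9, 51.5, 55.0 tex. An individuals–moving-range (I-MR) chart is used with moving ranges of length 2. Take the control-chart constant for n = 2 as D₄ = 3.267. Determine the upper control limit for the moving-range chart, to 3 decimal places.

Moving ranges: 0.7, 1.8, 3.5, 0.1, 0.5, 0.5, 1.5, 0.6, 0.4, 1.1, 1.2, 2.4, 3.5; M̄R̄ = 17.8000 / 13 = 1.3692
UCL_MR = D₄·M̄R̄ = 3.267 × 1.3692 = 4.4733

4.473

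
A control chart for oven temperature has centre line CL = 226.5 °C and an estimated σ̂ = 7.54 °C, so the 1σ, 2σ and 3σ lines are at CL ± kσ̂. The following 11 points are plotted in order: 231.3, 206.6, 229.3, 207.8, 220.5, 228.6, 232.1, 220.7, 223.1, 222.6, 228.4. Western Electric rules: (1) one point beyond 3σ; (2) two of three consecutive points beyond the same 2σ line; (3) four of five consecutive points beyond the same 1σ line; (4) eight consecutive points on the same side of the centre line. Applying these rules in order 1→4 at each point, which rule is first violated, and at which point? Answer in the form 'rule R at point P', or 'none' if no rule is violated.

rule 2 at point 4

Zone of each point (C = within 1σ̂, B = 1σ̂–2σ̂, A = 2σ̂–3σ̂, * = beyond 3σ̂; sign = side of CL): 1:+C, 2:-A, 3:+C, 4:-A, 5:-C, 6:+C, 7:+C, 8:-C, 9:-C, 10:-C, 11:+C
Rule 2 (two of three consecutive points beyond the same 2σ limit) is satisfied at point 4.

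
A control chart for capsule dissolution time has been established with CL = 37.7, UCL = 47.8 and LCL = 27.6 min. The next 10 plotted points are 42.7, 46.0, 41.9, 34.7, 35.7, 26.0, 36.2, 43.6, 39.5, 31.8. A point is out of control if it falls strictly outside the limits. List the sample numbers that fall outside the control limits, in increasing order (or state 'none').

6

Compare each point to [27.6, 47.8]: sample 6 = 26.0 < LCL.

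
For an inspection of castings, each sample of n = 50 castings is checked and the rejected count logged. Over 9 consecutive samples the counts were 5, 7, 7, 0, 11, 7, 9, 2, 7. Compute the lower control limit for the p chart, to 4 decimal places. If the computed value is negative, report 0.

0.0000

p̄ = Σdᵢ / (k·n) = 55 / (9 × 50) = 0.12222
LCL = p̄ − 3·√(p̄(1−p̄)/n) = 0.12222 − 3 × 0.04632 = -0.01674 → 0 (negative, so LCL = 0)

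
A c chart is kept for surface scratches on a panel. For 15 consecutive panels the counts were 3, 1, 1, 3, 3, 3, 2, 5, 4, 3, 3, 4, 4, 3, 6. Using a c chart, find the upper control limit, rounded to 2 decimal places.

c̄ = (3 + 1 + 1 + 3 + 3 + 3 + 2 + 5 + 4 + 3 + 3 + 4 + 4 + 3 + 6) / 15 = 48 / 15 = 3.2000
UCL = c̄ + 3√c̄ = 3.2000 + 3 × √3.2000 = 3.2000 + 3 × 1.7889 = 8.5666

8.57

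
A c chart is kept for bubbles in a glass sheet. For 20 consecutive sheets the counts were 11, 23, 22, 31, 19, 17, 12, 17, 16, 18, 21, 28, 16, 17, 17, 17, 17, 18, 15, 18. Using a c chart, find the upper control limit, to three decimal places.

31.403

c̄ = (11 + 23 + 22 + 31 + 19 + 17 + 12 + 17 + 16 + 18 + 21 + 28 + 16 + 17 + 17 + 17 + 17 + 18 + 15 + 18) / 20 = 370 / 20 = 18.5000
UCL = c̄ + 3√c̄ = 18.5000 + 3 × √18.5000 = 18.5000 + 3 × 4.3012 = 31.4035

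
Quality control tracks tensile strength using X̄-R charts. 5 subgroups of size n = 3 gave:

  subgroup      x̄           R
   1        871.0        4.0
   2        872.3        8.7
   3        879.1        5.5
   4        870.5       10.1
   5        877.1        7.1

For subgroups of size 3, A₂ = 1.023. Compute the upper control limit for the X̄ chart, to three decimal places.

881.243

X̄̄ = (871.0 + 872.3 + 879.1 + 870.5 + 877.1) / 5 = 4370.0000 / 5 = 874.0000
R̄ = (4.0 + 8.7 + 5.5 + 10.1 + 7.1) / 5 = 35.4000 / 5 = 7.0800
UCL = X̄̄ + A₂·R̄ = 874.0000 + 1.023 × 7.0800 = 881.2428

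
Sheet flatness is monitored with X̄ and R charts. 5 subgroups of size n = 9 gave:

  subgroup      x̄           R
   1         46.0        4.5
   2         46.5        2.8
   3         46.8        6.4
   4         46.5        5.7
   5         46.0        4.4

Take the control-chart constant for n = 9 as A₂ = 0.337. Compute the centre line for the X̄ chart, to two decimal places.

X̄̄ = (46.0 + 46.5 + 46.8 + 46.5 + 46.0) / 5 = 231.8000 / 5 = 46.3600
CL = X̄̄ = 46.3600

46.36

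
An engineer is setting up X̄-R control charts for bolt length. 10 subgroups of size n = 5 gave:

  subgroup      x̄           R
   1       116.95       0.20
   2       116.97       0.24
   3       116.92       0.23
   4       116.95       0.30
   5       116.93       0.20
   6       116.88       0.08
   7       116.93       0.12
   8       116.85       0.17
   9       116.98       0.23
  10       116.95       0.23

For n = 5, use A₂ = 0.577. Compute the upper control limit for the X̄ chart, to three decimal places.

X̄̄ = (116.95 + 116.97 + 116.92 + 116.95 + 116.93 + 116.88 + 116.93 + 116.85 + 116.98 + 116.95) / 10 = 1169.3100 / 10 = 116.9310
R̄ = (0.20 + 0.24 + 0.23 + 0.30 + 0.20 + 0.08 + 0.12 + 0.17 + 0.23 + 0.23) / 10 = 2.0000 / 10 = 0.2000
UCL = X̄̄ + A₂·R̄ = 116.9310 + 0.577 × 0.2000 = 117.0464

117.046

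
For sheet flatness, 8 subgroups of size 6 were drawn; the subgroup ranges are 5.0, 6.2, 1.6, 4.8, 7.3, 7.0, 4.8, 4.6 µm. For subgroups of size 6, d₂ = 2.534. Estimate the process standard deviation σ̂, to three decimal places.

R̄ = (5.0 + 6.2 + 1.6 + 4.8 + 7.3 + 7.0 + 4.8 + 4.6) / 8 = 5.1625
σ̂ = R̄ / d₂ = 5.1625 / 2.534 = 2.0373

2.037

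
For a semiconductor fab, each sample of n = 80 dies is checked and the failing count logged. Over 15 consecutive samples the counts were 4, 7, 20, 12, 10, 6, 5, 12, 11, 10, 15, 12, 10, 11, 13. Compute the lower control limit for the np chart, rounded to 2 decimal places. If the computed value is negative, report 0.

p̄ = Σdᵢ / (k·n) = 158 / (15 × 80) = 0.13167
LCL = np̄ − 3·√(np̄(1−p̄)) = 10.5333 − 3 × 3.0243 = 1.4604

1.46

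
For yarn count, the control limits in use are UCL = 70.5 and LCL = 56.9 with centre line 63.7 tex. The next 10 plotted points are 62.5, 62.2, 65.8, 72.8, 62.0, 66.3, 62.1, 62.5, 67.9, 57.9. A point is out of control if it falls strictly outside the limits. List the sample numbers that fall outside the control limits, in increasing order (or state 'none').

4

Compare each point to [56.9, 70.5]: sample 4 = 72.8 > UCL.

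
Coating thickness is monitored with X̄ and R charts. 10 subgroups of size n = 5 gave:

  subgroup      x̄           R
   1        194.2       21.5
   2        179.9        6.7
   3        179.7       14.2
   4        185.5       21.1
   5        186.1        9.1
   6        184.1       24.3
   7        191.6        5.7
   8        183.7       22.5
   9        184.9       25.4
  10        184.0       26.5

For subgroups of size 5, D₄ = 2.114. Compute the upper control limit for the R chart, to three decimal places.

37.418

R̄ = (21.5 + 6.7 + 14.2 + 21.1 + 9.1 + 24.3 + 5.7 + 22.5 + 25.4 + 26.5) / 10 = 177.0000 / 10 = 17.7000
UCL_R = D₄·R̄ = 2.114 × 17.7000 = 37.4178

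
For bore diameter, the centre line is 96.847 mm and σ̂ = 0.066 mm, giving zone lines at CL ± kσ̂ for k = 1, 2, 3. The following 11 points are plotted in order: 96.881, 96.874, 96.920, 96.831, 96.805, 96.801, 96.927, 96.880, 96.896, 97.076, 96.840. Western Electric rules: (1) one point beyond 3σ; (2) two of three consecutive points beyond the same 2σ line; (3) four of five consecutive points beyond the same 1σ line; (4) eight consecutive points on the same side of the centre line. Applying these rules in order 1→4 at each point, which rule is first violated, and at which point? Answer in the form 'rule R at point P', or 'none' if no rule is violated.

rule 1 at point 10

Zone of each point (C = within 1σ̂, B = 1σ̂–2σ̂, A = 2σ̂–3σ̂, * = beyond 3σ̂; sign = side of CL): 1:+C, 2:+C, 3:+B, 4:-C, 5:-C, 6:-C, 7:+B, 8:+C, 9:+C, 10:+*, 11:-C
Rule 1 (one point beyond the 3σ limits) is satisfied at point 10.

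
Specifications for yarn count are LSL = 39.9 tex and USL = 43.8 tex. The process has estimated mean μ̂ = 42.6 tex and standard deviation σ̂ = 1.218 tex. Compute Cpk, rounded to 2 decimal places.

Cpu = (USL − μ̂) / (3σ̂) = (43.8 − 42.6) / (3 × 1.218) = 0.3284; Cpl = (μ̂ − LSL) / (3σ̂) = (42.6 − 39.9) / (3 × 1.218) = 0.7389; Cpk = min(Cpu, Cpl) = 0.3284

0.33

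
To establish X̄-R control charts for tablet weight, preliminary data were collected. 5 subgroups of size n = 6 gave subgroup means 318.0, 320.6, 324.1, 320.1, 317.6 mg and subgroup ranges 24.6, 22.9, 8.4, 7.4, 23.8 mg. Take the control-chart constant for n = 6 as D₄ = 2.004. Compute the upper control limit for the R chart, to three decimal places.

34.910

R̄ = (24.6 + 22.9 + 8.4 + 7.4 + 23.8) / 5 = 87.1000 / 5 = 17.4200
UCL_R = D₄·R̄ = 2.004 × 17.4200 = 34.9097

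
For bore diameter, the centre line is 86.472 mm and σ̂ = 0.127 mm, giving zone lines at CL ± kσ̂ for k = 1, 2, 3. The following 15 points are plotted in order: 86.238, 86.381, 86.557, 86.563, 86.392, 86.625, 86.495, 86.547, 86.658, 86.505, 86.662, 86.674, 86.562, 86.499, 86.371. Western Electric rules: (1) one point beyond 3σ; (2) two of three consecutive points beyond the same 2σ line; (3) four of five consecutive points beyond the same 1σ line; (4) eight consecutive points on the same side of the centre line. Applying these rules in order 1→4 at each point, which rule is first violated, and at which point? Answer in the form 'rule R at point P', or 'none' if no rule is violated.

Zone of each point (C = within 1σ̂, B = 1σ̂–2σ̂, A = 2σ̂–3σ̂, * = beyond 3σ̂; sign = side of CL): 1:-B, 2:-C, 3:+C, 4:+C, 5:-C, 6:+B, 7:+C, 8:+C, 9:+B, 10:+C, 11:+B, 12:+B, 13:+C, 14:+C, 15:-C
Rule 4 (eight consecutive points on the same side of the centre line) is satisfied at point 13.

rule 4 at point 13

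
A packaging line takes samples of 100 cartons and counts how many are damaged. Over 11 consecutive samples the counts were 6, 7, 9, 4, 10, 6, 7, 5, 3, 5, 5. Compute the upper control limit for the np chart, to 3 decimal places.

13.266

p̄ = Σdᵢ / (k·n) = 67 / (11 × 100) = 0.06091
UCL = np̄ + 3·√(np̄(1−p̄)) = 6.0909 + 3 × √(6.0909×0.93909) = 6.0909 + 3 × 2.3916 = 13.2658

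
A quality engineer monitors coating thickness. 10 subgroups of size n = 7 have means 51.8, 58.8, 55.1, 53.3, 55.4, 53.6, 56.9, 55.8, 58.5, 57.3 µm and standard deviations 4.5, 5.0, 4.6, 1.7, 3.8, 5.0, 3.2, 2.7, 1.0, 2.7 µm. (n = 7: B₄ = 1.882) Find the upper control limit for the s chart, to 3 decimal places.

s̄ = (4.5 + 5.0 + 4.6 + 1.7 + 3.8 + 5.0 + 3.2 + 2.7 + 1.0 + 2.7) / 10 = 3.4200
UCL_s = B₄·s̄ = 1.882 × 3.4200 = 6.4364

6.436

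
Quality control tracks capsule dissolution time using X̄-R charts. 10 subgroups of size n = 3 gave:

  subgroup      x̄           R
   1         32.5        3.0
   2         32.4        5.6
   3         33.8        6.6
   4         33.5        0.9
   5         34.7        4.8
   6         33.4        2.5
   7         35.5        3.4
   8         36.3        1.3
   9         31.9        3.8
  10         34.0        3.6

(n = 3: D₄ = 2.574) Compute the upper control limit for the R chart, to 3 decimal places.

9.138

R̄ = (3.0 + 5.6 + 6.6 + 0.9 + 4.8 + 2.5 + 3.4 + 1.3 + 3.8 + 3.6) / 10 = 35.5000 / 10 = 3.5500
UCL_R = D₄·R̄ = 2.574 × 3.5500 = 9.1377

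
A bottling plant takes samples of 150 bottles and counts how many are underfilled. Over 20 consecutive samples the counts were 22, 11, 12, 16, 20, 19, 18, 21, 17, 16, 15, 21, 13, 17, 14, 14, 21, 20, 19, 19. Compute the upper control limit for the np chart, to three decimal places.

28.972

p̄ = Σdᵢ / (k·n) = 345 / (20 × 150) = 0.11500
UCL = np̄ + 3·√(np̄(1−p̄)) = 17.2500 + 3 × √(17.2500×0.88500) = 17.2500 + 3 × 3.9072 = 28.9716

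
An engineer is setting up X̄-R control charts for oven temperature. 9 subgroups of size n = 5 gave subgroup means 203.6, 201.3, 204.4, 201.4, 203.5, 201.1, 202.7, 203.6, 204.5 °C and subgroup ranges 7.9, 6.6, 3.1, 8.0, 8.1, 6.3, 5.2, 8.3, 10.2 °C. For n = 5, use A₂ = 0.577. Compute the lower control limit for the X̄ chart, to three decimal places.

198.816

X̄̄ = (203.6 + 201.3 + 204.4 + 201.4 + 203.5 + 201.1 + 202.7 + 203.6 + 204.5) / 9 = 1826.1000 / 9 = 202.9000
R̄ = (7.9 + 6.6 + 3.1 + 8.0 + 8.1 + 6.3 + 5.2 + 8.3 + 10.2) / 9 = 63.7000 / 9 = 7.0778
LCL = X̄̄ − A₂·R̄ = 202.9000 − 0.577 × 7.0778 = 198.8161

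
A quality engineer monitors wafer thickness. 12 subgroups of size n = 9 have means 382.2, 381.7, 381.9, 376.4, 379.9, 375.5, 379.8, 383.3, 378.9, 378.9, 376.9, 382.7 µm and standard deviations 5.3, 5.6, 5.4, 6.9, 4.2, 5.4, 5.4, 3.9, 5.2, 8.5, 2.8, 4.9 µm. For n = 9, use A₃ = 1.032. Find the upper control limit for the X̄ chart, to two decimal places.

385.30

X̄̄ = (382.2 + 381.7 + 381.9 + 376.4 + 379.9 + 375.5 + 379.8 + 383.3 + 378.9 + 378.9 + 376.9 + 382.7) / 12 = 379.8417
s̄ = (5.3 + 5.6 + 5.4 + 6.9 + 4.2 + 5.4 + 5.4 + 3.9 + 5.2 + 8.5 + 2.8 + 4.9) / 12 = 5.2917
UCL = X̄̄ + A₃·s̄ = 379.8417 + 1.032 × 5.2917 = 385.3027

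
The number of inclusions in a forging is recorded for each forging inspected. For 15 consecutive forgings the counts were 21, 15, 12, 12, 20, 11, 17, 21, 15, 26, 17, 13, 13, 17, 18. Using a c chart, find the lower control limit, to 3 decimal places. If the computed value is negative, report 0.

4.335

c̄ = (21 + 15 + 12 + 12 + 20 + 11 + 17 + 21 + 15 + 26 + 17 + 13 + 13 + 17 + 18) / 15 = 248 / 15 = 16.5333
LCL = c̄ − 3√c̄ = 16.5333 − 3 × 4.0661 = 4.3350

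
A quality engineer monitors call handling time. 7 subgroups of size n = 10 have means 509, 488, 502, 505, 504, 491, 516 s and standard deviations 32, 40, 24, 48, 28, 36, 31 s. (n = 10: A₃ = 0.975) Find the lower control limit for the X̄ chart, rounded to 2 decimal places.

X̄̄ = (509 + 488 + 502 + 505 + 504 + 491 + 516) / 7 = 502.1429
s̄ = (32 + 40 + 24 + 48 + 28 + 36 + 31) / 7 = 34.1429
LCL = X̄̄ − A₃·s̄ = 502.1429 − 0.975 × 34.1429 = 468.8536

468.85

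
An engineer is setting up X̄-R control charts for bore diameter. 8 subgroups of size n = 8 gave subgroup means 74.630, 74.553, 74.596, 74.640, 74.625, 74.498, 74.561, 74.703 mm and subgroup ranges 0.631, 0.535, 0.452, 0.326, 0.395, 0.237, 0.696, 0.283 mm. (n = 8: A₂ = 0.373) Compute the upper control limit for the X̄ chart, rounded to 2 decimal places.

74.77

X̄̄ = (74.630 + 74.553 + 74.596 + 74.640 + 74.625 + 74.498 + 74.561 + 74.703) / 8 = 596.8060 / 8 = 74.6008
R̄ = (0.631 + 0.535 + 0.452 + 0.326 + 0.395 + 0.237 + 0.696 + 0.283) / 8 = 3.5550 / 8 = 0.4444
UCL = X̄̄ + A₂·R̄ = 74.6008 + 0.373 × 0.4444 = 74.7665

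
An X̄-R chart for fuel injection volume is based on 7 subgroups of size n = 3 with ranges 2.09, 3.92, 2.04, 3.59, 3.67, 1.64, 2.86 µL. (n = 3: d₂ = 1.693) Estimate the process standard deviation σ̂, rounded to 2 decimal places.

1.67

R̄ = (2.09 + 3.92 + 2.04 + 3.59 + 3.67 + 1.64 + 2.86) / 7 = 2.8300
σ̂ = R̄ / d₂ = 2.8300 / 1.693 = 1.6716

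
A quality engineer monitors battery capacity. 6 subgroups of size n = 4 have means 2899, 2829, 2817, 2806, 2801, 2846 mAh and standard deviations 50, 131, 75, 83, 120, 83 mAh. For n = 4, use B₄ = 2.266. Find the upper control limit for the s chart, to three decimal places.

204.695

s̄ = (50 + 131 + 75 + 83 + 120 + 83) / 6 = 90.3333
UCL_s = B₄·s̄ = 2.266 × 90.3333 = 204.6953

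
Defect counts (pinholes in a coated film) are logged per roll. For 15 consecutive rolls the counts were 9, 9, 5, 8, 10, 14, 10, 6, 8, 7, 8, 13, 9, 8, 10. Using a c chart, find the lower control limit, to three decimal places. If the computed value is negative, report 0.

c̄ = (9 + 9 + 5 + 8 + 10 + 14 + 10 + 6 + 8 + 7 + 8 + 13 + 9 + 8 + 10) / 15 = 134 / 15 = 8.9333
LCL = c̄ − 3√c̄ = 8.9333 − 3 × 2.9889 = -0.0333 → 0 (cannot be negative)

0.000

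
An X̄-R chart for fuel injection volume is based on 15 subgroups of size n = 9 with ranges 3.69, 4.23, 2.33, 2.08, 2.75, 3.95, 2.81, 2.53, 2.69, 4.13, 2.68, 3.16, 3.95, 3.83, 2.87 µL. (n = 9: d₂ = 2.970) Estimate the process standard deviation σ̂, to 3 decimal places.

R̄ = (3.69 + 4.23 + 2.33 + 2.08 + 2.75 + 3.95 + 2.81 + 2.53 + 2.69 + 4.13 + 2.68 + 3.16 + 3.95 + 3.83 + 2.87) / 15 = 3.1787
σ̂ = R̄ / d₂ = 3.1787 / 2.970 = 1.0703

1.070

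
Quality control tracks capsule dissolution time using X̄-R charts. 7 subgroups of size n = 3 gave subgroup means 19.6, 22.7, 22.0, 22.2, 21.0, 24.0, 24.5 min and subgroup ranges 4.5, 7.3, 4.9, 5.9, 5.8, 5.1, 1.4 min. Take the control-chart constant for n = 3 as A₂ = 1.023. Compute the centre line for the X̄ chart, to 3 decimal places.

X̄̄ = (19.6 + 22.7 + 22.0 + 22.2 + 21.0 + 24.0 + 24.5) / 7 = 156.0000 / 7 = 22.2857
CL = X̄̄ = 22.2857

22.286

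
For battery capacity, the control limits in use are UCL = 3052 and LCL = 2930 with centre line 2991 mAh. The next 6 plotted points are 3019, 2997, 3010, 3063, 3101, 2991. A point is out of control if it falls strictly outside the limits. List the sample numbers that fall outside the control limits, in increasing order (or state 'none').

Compare each point to [2930, 3052]: sample 4 = 3063 > UCL; sample 5 = 3101 > UCL.

4, 5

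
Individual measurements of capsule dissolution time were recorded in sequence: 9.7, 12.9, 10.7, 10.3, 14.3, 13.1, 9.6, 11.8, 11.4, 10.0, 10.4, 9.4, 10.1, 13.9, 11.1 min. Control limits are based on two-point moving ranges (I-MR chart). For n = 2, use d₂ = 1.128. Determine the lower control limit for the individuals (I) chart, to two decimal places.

X̄ = (9.7 + 12.9 + 10.7 + 10.3 + 14.3 + 13.1 + 9.6 + 11.8 + 11.4 + 10.0 + 10.4 + 9.4 + 10.1 + 13.9 + 11.1) / 15 = 11.2467
Moving ranges: 3.2, 2.2, 0.4, 4.0, 1.2, 3.5, 2.2, 0.4, 1.4, 0.4, 1.0, 0.7, 3.8, 2.8; M̄R̄ = 27.2000 / 14 = 1.9429
LCL = X̄ − 3·M̄R̄/d₂ = 11.2467 − 3 × 1.9429 / 1.128 = 6.0795

6.08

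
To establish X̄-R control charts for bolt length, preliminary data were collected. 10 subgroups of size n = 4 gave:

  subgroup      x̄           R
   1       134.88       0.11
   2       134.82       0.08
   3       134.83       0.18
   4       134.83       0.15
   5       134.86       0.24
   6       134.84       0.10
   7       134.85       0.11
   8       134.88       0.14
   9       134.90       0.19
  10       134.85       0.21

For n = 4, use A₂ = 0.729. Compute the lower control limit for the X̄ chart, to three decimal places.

134.744

X̄̄ = (134.88 + 134.82 + 134.83 + 134.83 + 134.86 + 134.84 + 134.85 + 134.88 + 134.90 + 134.85) / 10 = 1348.5400 / 10 = 134.8540
R̄ = (0.11 + 0.08 + 0.18 + 0.15 + 0.24 + 0.10 + 0.11 + 0.14 + 0.19 + 0.21) / 10 = 1.5100 / 10 = 0.1510
LCL = X̄̄ − A₂·R̄ = 134.8540 − 0.729 × 0.1510 = 134.7439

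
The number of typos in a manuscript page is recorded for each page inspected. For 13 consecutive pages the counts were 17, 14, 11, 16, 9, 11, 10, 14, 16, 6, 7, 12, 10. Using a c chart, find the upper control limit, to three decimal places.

22.061

c̄ = (17 + 14 + 11 + 16 + 9 + 11 + 10 + 14 + 16 + 6 + 7 + 12 + 10) / 13 = 153 / 13 = 11.7692
UCL = c̄ + 3√c̄ = 11.7692 + 3 × √11.7692 = 11.7692 + 3 × 3.4306 = 22.0611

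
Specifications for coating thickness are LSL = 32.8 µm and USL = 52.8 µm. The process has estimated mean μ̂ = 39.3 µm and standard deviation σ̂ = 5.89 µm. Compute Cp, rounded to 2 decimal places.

Cp = (USL − LSL) / (6σ̂) = (52.8 − 32.8) / (6 × 5.89) = 20.0000 / 35.3400 = 0.5659

0.57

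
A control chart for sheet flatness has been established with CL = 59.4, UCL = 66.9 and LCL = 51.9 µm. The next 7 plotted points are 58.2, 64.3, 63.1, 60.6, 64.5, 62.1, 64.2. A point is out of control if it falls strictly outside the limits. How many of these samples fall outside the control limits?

0

All 7 points lie within [51.9, 66.9].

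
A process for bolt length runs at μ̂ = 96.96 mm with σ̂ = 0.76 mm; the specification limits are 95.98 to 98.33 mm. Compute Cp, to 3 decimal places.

Cp = (USL − LSL) / (6σ̂) = (98.33 − 95.98) / (6 × 0.76) = 2.3500 / 4.5600 = 0.5154

0.515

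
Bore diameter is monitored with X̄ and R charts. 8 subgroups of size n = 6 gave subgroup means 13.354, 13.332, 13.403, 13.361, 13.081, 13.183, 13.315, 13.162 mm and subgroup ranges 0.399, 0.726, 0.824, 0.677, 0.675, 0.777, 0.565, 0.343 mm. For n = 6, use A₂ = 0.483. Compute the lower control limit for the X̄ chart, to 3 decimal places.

12.973

X̄̄ = (13.354 + 13.332 + 13.403 + 13.361 + 13.081 + 13.183 + 13.315 + 13.162) / 8 = 106.1910 / 8 = 13.2739
R̄ = (0.399 + 0.726 + 0.824 + 0.677 + 0.675 + 0.777 + 0.565 + 0.343) / 8 = 4.9860 / 8 = 0.6232
LCL = X̄̄ − A₂·R̄ = 13.2739 − 0.483 × 0.6232 = 12.9728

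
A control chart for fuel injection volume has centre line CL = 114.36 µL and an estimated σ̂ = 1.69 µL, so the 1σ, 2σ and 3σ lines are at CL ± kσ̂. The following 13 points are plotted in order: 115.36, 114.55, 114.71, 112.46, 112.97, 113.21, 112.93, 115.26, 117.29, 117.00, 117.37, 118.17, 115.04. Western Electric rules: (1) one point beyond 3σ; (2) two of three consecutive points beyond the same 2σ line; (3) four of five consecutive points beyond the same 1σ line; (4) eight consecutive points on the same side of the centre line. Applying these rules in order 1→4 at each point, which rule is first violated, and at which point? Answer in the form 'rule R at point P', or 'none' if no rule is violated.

rule 3 at point 12

Zone of each point (C = within 1σ̂, B = 1σ̂–2σ̂, A = 2σ̂–3σ̂, * = beyond 3σ̂; sign = side of CL): 1:+C, 2:+C, 3:+C, 4:-B, 5:-C, 6:-C, 7:-C, 8:+C, 9:+B, 10:+B, 11:+B, 12:+A, 13:+C
Rule 3 (four of five consecutive points beyond the same 1σ limit) is satisfied at point 12.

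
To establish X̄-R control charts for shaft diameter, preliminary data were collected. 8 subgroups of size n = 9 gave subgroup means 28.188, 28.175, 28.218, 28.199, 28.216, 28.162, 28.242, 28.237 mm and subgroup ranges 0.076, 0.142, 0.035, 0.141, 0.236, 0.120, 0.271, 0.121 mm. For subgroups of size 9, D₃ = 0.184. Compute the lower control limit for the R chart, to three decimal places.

0.026

R̄ = (0.076 + 0.142 + 0.035 + 0.141 + 0.236 + 0.120 + 0.271 + 0.121) / 8 = 1.1420 / 8 = 0.1427
LCL_R = D₃·R̄ = 0.184 × 0.1427 = 0.0263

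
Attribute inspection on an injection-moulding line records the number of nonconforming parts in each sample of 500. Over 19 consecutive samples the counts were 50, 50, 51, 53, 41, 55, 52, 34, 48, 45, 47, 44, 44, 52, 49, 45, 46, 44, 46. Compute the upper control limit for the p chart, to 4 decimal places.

0.1335

p̄ = Σdᵢ / (k·n) = 896 / (19 × 500) = 0.09432
UCL = p̄ + 3·√(p̄(1−p̄)/n) = 0.09432 + 3 × √(0.09432×0.90568/500) = 0.09432 + 3 × 0.01307 = 0.13353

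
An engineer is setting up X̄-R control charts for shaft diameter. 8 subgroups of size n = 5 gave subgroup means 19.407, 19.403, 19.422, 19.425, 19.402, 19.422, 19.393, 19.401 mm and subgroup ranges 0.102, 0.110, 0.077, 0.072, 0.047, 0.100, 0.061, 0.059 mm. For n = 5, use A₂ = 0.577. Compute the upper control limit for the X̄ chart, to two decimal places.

X̄̄ = (19.407 + 19.403 + 19.422 + 19.425 + 19.402 + 19.422 + 19.393 + 19.401) / 8 = 155.2750 / 8 = 19.4094
R̄ = (0.102 + 0.110 + 0.077 + 0.072 + 0.047 + 0.100 + 0.061 + 0.059) / 8 = 0.6280 / 8 = 0.0785
UCL = X̄̄ + A₂·R̄ = 19.4094 + 0.577 × 0.0785 = 19.4547

19.45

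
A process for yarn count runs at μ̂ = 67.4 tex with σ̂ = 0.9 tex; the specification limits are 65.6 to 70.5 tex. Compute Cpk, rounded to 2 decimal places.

Cpu = (USL − μ̂) / (3σ̂) = (70.5 − 67.4) / (3 × 0.9) = 1.1481; Cpl = (μ̂ − LSL) / (3σ̂) = (67.4 − 65.6) / (3 × 0.9) = 0.6667; Cpk = min(Cpu, Cpl) = 0.6667

0.67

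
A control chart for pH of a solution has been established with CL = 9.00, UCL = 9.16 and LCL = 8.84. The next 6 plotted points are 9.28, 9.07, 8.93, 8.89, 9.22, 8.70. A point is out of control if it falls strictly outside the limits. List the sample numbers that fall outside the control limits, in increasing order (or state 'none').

Compare each point to [8.84, 9.16]: sample 1 = 9.28 > UCL; sample 5 = 9.22 > UCL; sample 6 = 8.70 < LCL.

1, 5, 6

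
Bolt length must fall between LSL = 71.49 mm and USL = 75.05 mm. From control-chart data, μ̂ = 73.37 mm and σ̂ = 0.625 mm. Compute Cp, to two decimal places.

0.95

Cp = (USL − LSL) / (6σ̂) = (75.05 − 71.49) / (6 × 0.625) = 3.5600 / 3.7500 = 0.9493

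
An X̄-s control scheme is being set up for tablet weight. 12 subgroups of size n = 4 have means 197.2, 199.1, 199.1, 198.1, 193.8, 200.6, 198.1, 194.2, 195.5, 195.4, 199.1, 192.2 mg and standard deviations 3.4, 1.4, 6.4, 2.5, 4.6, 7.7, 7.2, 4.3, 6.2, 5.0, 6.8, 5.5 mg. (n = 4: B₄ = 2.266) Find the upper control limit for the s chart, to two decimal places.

11.52

s̄ = (3.4 + 1.4 + 6.4 + 2.5 + 4.6 + 7.7 + 7.2 + 4.3 + 6.2 + 5.0 + 6.8 + 5.5) / 12 = 5.0833
UCL_s = B₄·s̄ = 2.266 × 5.0833 = 11.5188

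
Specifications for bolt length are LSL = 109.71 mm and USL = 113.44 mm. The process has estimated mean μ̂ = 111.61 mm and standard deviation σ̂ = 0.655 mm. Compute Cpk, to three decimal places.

Cpu = (USL − μ̂) / (3σ̂) = (113.44 − 111.61) / (3 × 0.655) = 0.9313; Cpl = (μ̂ − LSL) / (3σ̂) = (111.61 − 109.71) / (3 × 0.655) = 0.9669; Cpk = min(Cpu, Cpl) = 0.9313

0.931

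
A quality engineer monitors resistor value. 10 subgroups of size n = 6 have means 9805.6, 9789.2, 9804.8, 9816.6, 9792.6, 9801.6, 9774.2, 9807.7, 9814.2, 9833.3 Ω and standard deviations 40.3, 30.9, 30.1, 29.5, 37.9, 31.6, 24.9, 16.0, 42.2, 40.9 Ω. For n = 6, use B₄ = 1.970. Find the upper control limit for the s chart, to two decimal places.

63.89

s̄ = (40.3 + 30.9 + 30.1 + 29.5 + 37.9 + 31.6 + 24.9 + 16.0 + 42.2 + 40.9) / 10 = 32.4300
UCL_s = B₄·s̄ = 1.970 × 32.4300 = 63.8871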